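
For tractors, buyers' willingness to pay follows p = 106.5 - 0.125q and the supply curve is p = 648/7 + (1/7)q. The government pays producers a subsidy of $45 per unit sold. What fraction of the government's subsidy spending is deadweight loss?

DWL / government spending = 21/55

Pre-subsidy: 106.5 - 0.125q = 648/7 + (1/7)q gives q* = 52 and p* = 100.
With the subsidy, sellers receive ps = pb + 45 for each unit, where pb is the price buyers pay.
On the curves, pb = 106.5 - 0.125q and ps = 648/7 + (1/7)q; the wedge ps − pb = 45 gives 648/7 + (1/7)q − (106.5 - 0.125q) = 45, so q' = 220.
Then pb = 106.5 − 0.125·220 = 79 and ps = 648/7 + (1/7)·220 = 124.
ΔCS = ½(52 + 220)(100 − 79) = 2856; ΔPS = ½(52 + 220)(124 − 100) = 3264.
Government spending = 45 × 220 = 9900.
DWL = ½ × 45 × (220 − 52) = 3780; fraction = 3780 / 9900 = 21/55.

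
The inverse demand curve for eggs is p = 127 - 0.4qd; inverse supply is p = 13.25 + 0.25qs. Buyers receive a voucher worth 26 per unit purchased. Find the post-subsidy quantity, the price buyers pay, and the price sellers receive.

Pre-subsidy: 127 - 0.4q = 13.25 + 0.25q gives q* = 175 and p* = 57.
With the rebate, buyers effectively pay pb = ps − 26, where ps is the price sellers receive.
On the curves, pb = 127 - 0.4q and ps = 13.25 + 0.25q; the wedge ps − pb = 26 gives 13.25 + 0.25q − (127 - 0.4q) = 26, so q' = 215.
Then pb = 127 − 0.4·215 = 41 and ps = 13.25 + 0.25·215 = 67.

q' = 215; buyers pay 41; sellers receive 67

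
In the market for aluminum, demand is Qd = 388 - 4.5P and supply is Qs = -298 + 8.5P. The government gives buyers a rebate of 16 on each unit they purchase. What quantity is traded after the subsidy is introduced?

Q' = 2569/13

Pre-subsidy: 388 - 4.5P = -298 + 8.5P gives P* = 686/13, Q* = 1957/13.
With the rebate, buyers effectively pay Pb = Ps − 16, where Ps is the price sellers receive.
Demand in terms of Ps becomes Qd = 388 − 4.5(Ps − 16) = 460 - 4.5Ps. Setting this equal to supply: 460 - 4.5Ps = -298 + 8.5Ps, so Ps = 758/13.
Buyers pay Pb = 758/13 − 16 = 550/13; Q' = -298 + 8.5·(758/13) = 2569/13.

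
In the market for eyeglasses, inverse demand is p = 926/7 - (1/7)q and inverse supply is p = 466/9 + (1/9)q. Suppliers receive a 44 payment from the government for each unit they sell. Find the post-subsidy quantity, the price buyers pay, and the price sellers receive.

Pre-subsidy: 926/7 - (1/7)q = 466/9 + (1/9)q gives q* = 317 and p* = 87.
With the subsidy, sellers receive ps = pb + 44 for each unit, where pb is the price buyers pay.
On the curves, pb = 926/7 - (1/7)q and ps = 466/9 + (1/9)q; the wedge ps − pb = 44 gives 466/9 + (1/9)q − (926/7 - (1/7)q) = 44, so q' = 490.25.
Then pb = 926/7 − (1/7)·490.25 = 62.25 and ps = 466/9 + (1/9)·490.25 = 106.25.

q' = 490.25; buyers pay 62.25; sellers receive 106.25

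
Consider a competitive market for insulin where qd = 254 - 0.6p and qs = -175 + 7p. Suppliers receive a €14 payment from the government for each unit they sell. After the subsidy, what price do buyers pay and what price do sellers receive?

Pre-subsidy: 254 - 0.6p = -175 + 7p gives p* = 2145/38, q* = 8365/38.
With the subsidy, sellers receive ps = pb + 14 for each unit, where pb is the price buyers pay.
Supply in terms of pb becomes qs = -175 + 7(pb + 14) = -77 + 7pb. Setting this equal to demand: 254 - 0.6pb = -77 + 7pb, so pb = 1655/38.
Sellers receive ps = 1655/38 + 14 = 2187/38; q' = 254 − 0.6·(1655/38) = 8659/38.

Buyers pay 1655/38; sellers receive 2187/38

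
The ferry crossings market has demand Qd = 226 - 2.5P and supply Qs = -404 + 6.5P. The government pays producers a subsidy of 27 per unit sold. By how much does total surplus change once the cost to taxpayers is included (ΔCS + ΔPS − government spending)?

Net change in total surplus = -658.125

Pre-subsidy: 226 - 2.5P = -404 + 6.5P gives P* = 70, Q* = 51.
With the subsidy, sellers receive Ps = Pb + 27 for each unit, where Pb is the price buyers pay.
Supply in terms of Pb becomes Qs = -404 + 6.5(Pb + 27) = -228.5 + 6.5Pb. Setting this equal to demand: 226 - 2.5Pb = -228.5 + 6.5Pb, so Pb = 50.5.
Sellers receive Ps = 50.5 + 27 = 77.5; Q' = 226 − 2.5·50.5 = 99.75.
ΔCS = ½(51 + 99.75)(70 − 50.5) = 1469.8125; ΔPS = ½(51 + 99.75)(77.5 − 70) = 565.3125.
Government spending = 27 × 99.75 = 2693.25.
Net change = 1469.8125 + 565.3125 − 2693.25 = -658.125. The loss equals the DWL triangle ½·27·48.75.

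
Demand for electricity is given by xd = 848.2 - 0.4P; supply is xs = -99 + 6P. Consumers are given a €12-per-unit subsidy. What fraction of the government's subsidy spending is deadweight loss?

DWL / government spending = 3/1058

Pre-subsidy: 848.2 - 0.4P = -99 + 6P gives P* = 148, x* = 789.
With the rebate, buyers effectively pay Pb = Ps − 12, where Ps is the price sellers receive.
Demand in terms of Ps becomes xd = 848.2 − 0.4(Ps − 12) = 853 - 0.4Ps. Setting this equal to supply: 853 - 0.4Ps = -99 + 6Ps, so Ps = 148.75.
Buyers pay Pb = 148.75 − 12 = 136.75; x' = -99 + 6·148.75 = 793.5.
ΔCS = ½(789 + 793.5)(148 − 136.75) = 8901.5625; ΔPS = ½(789 + 793.5)(148.75 − 148) = 593.4375.
Government spending = 12 × 793.5 = 9522.
DWL = ½ × 12 × (793.5 − 789) = 27; fraction = 27 / 9522 = 3/1058.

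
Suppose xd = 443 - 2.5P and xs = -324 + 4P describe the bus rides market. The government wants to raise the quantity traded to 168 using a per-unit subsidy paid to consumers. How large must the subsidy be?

At x = 168, invert demand for the buyer price: Pb = (443 − 168)/2.5 = 110; invert supply for the seller price: Ps = (168 − (-324))/4 = 123.
The subsidy must fill the gap: s = Ps − Pb = 123 − 110 = 13.

Required subsidy s = 13 per unit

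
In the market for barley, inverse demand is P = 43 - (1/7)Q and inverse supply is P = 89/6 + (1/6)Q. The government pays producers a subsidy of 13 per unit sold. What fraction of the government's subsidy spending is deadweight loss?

Pre-subsidy: 43 - (1/7)Q = 89/6 + (1/6)Q gives Q* = 91 and P* = 30.
With the subsidy, sellers receive Ps = Pb + 13 for each unit, where Pb is the price buyers pay.
On the curves, Pb = 43 - (1/7)Q and Ps = 89/6 + (1/6)Q; the wedge Ps − Pb = 13 gives 89/6 + (1/6)Q − (43 - (1/7)Q) = 13, so Q' = 133.
Then Pb = 43 − (1/7)·133 = 24 and Ps = 89/6 + (1/6)·133 = 37.
ΔCS = ½(91 + 133)(30 − 24) = 672; ΔPS = ½(91 + 133)(37 − 30) = 784.
Government spending = 13 × 133 = 1729.
DWL = ½ × 13 × (133 − 91) = 273; fraction = 273 / 1729 = 3/19.

DWL / government spending = 3/19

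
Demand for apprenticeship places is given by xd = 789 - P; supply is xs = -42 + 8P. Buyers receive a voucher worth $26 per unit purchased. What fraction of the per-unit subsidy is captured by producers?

Pre-subsidy: 789 - P = -42 + 8P gives P* = 277/3, x* = 2090/3.
With the rebate, buyers effectively pay Pb = Ps − 26, where Ps is the price sellers receive.
Demand in terms of Ps becomes xd = 789 − 1(Ps − 26) = 815 - Ps. Setting this equal to supply: 815 - Ps = -42 + 8Ps, so Ps = 857/9.
Buyers pay Pb = 857/9 − 26 = 623/9; x' = -42 + 8·(857/9) = 6478/9.
Buyers' price falls by P* − Pb = 277/3 − 623/9 = 208/9; sellers' price rises by Ps − P* = 857/9 − 277/3 = 26/9.
So producers capture (26/9)/26 = 1/9 of each unit of subsidy.

Producer share = 1/9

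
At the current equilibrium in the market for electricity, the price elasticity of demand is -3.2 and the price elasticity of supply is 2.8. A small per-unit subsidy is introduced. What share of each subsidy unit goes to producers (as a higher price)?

Producer share = 8/15

For a small subsidy around the equilibrium, the benefit split depends on the relative slopes, which at a point are proportional to the elasticities.
Buyer share = εs/(εs + |εd|) = 2.8/(2.8 + 3.2) = 7/15; seller share = |εd|/(εs + |εd|) = 8/15.
So producers capture 8/15 of the subsidy.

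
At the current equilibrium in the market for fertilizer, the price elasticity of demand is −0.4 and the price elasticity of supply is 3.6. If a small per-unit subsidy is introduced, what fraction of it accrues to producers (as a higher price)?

For a small subsidy around the equilibrium, the benefit split depends on the relative slopes, which at a point are proportional to the elasticities.
Buyer share = εs/(εs + |εd|) = 3.6/(3.6 + 0.4) = 0.9; seller share = |εd|/(εs + |εd|) = 0.1.
So producers capture 0.1 of the subsidy.

Producer share = 0.1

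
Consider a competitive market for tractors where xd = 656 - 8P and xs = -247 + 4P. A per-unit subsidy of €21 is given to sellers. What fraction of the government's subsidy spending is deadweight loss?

Pre-subsidy: 656 - 8P = -247 + 4P gives P* = 75.25, x* = 54.
With the subsidy, sellers receive Ps = Pb + 21 for each unit, where Pb is the price buyers pay.
Supply in terms of Pb becomes xs = -247 + 4(Pb + 21) = -163 + 4Pb. Setting this equal to demand: 656 - 8Pb = -163 + 4Pb, so Pb = 68.25.
Sellers receive Ps = 68.25 + 21 = 89.25; x' = 656 − 8·68.25 = 110.
ΔCS = ½(54 + 110)(75.25 − 68.25) = 574; ΔPS = ½(54 + 110)(89.25 − 75.25) = 1148.
Government spending = 21 × 110 = 2310.
DWL = ½ × 21 × (110 − 54) = 588; fraction = 588 / 2310 = 14/55.

DWL / government spending = 14/55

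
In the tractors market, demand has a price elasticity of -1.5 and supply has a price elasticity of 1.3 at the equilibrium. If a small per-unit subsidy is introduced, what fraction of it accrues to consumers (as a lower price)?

Consumer share = 13/28

For a small subsidy around the equilibrium, the benefit split depends on the relative slopes, which at a point are proportional to the elasticities.
Buyer share = εs/(εs + |εd|) = 1.3/(1.3 + 1.5) = 13/28; seller share = |εd|/(εs + |εd|) = 15/28.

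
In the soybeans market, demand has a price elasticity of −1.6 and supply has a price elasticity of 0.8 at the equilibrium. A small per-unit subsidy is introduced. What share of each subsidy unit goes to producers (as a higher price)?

For a small subsidy around the equilibrium, the benefit split depends on the relative slopes, which at a point are proportional to the elasticities.
Buyer share = εs/(εs + |εd|) = 0.8/(0.8 + 1.6) = 1/3; seller share = |εd|/(εs + |εd|) = 2/3.
So producers capture 2/3 of the subsidy.

Producer share = 2/3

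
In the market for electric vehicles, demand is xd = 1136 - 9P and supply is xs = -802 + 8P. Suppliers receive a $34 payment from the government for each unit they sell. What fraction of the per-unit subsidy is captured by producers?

Pre-subsidy: 1136 - 9P = -802 + 8P gives P* = 114, x* = 110.
With the subsidy, sellers receive Ps = Pb + 34 for each unit, where Pb is the price buyers pay.
Supply in terms of Pb becomes xs = -802 + 8(Pb + 34) = -530 + 8Pb. Setting this equal to demand: 1136 - 9Pb = -530 + 8Pb, so Pb = 98.
Sellers receive Ps = 98 + 34 = 132; x' = 1136 − 9·98 = 254.
Buyers' price falls by P* − Pb = 114 − 98 = 16; sellers' price rises by Ps − P* = 132 − 114 = 18.
So producers capture 18/34 = 9/17 of each unit of subsidy.

Producer share = 9/17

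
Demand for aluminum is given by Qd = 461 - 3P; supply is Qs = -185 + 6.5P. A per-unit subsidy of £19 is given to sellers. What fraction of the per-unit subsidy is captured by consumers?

Pre-subsidy: 461 - 3P = -185 + 6.5P gives P* = 68, Q* = 257.
With the subsidy, sellers receive Ps = Pb + 19 for each unit, where Pb is the price buyers pay.
Supply in terms of Pb becomes Qs = -185 + 6.5(Pb + 19) = -61.5 + 6.5Pb. Setting this equal to demand: 461 - 3Pb = -61.5 + 6.5Pb, so Pb = 55.
Sellers receive Ps = 55 + 19 = 74; Q' = 461 − 3·55 = 296.
Buyers' price falls by P* − Pb = 68 − 55 = 13; sellers' price rises by Ps − P* = 74 − 68 = 6.
So consumers capture 13/19 = 13/19 of each unit of subsidy.

Consumer share = 13/19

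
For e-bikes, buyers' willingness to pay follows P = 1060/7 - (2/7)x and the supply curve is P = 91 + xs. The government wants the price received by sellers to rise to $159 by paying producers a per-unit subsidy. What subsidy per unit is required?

At a seller price of 159, quantity supplied is -91 + 1·159 = 68.
Buyers absorb 68 only when they pay Pb = 1060/7 − (2/7)·68 = 132.
s = Ps − Pb = 159 − 132 = 27.

Required subsidy s = $27 per unit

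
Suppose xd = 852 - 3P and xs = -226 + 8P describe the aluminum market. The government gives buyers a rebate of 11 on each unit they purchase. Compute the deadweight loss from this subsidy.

Deadweight loss = 132

Pre-subsidy: 852 - 3P = -226 + 8P gives P* = 98, x* = 558.
With the rebate, buyers effectively pay Pb = Ps − 11, where Ps is the price sellers receive.
Demand in terms of Ps becomes xd = 852 − 3(Ps − 11) = 885 - 3Ps. Setting this equal to supply: 885 - 3Ps = -226 + 8Ps, so Ps = 101.
Buyers pay Pb = 101 − 11 = 90; x' = -226 + 8·101 = 582.
The subsidy expands output by 582 − 558 = 24 past the efficient level; on those units the gap between marginal cost and willingness to pay runs from 0 up to 11.
DWL = ½ × 11 × 24 = 132.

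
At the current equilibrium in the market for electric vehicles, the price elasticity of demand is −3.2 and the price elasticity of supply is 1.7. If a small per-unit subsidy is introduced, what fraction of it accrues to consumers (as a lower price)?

For a small subsidy around the equilibrium, the benefit split depends on the relative slopes, which at a point are proportional to the elasticities.
Buyer share = εs/(εs + |εd|) = 1.7/(1.7 + 3.2) = 17/49; seller share = |εd|/(εs + |εd|) = 32/49.

Consumer share = 17/49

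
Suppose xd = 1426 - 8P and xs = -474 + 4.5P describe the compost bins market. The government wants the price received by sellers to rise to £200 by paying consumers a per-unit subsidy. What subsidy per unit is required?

At a seller price of 200, quantity supplied is -474 + 4.5·200 = 426.
Buyers absorb 426 only when they pay Pb with 1426 − 8·Pb = 426, i.e. Pb = 125.
s = Ps − Pb = 200 − 125 = 75.

Required subsidy s = £75 per unit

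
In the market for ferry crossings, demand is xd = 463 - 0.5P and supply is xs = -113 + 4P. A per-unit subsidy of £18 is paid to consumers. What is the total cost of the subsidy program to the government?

Pre-subsidy: 463 - 0.5P = -113 + 4P gives P* = 128, x* = 399.
With the rebate, buyers effectively pay Pb = Ps − 18, where Ps is the price sellers receive.
Demand in terms of Ps becomes xd = 463 − 0.5(Ps − 18) = 472 - 0.5Ps. Setting this equal to supply: 472 - 0.5Ps = -113 + 4Ps, so Ps = 130.
Buyers pay Pb = 130 − 18 = 112; x' = -113 + 4·130 = 407.
Government outlay = subsidy × quantity = 18 × 407 = 7326.

Government cost = £7326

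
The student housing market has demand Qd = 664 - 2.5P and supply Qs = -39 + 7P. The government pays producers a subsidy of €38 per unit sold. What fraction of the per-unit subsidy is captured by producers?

Pre-subsidy: 664 - 2.5P = -39 + 7P gives P* = 74, Q* = 479.
With the subsidy, sellers receive Ps = Pb + 38 for each unit, where Pb is the price buyers pay.
Supply in terms of Pb becomes Qs = -39 + 7(Pb + 38) = 227 + 7Pb. Setting this equal to demand: 664 - 2.5Pb = 227 + 7Pb, so Pb = 46.
Sellers receive Ps = 46 + 38 = 84; Q' = 664 − 2.5·46 = 549.
Buyers' price falls by P* − Pb = 74 − 46 = 28; sellers' price rises by Ps − P* = 84 − 74 = 10.
So producers capture 10/38 = 5/19 of each unit of subsidy.

Producer share = 5/19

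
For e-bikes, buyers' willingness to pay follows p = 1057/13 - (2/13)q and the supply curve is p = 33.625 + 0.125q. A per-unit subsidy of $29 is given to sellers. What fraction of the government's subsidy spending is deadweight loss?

Pre-subsidy: 1057/13 - (2/13)q = 33.625 + 0.125q gives q* = 171 and p* = 55.
With the subsidy, sellers receive ps = pb + 29 for each unit, where pb is the price buyers pay.
On the curves, pb = 1057/13 - (2/13)q and ps = 33.625 + 0.125q; the wedge ps − pb = 29 gives 33.625 + 0.125q − (1057/13 - (2/13)q) = 29, so q' = 275.
Then pb = 1057/13 − (2/13)·275 = 39 and ps = 33.625 + 0.125·275 = 68.
ΔCS = ½(171 + 275)(55 − 39) = 3568; ΔPS = ½(171 + 275)(68 − 55) = 2899.
Government spending = 29 × 275 = 7975.
DWL = ½ × 29 × (275 − 171) = 1508; fraction = 1508 / 7975 = 52/275.

DWL / government spending = 52/275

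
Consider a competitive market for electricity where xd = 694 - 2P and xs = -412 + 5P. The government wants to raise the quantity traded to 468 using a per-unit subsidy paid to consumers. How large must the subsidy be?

Required subsidy s = 63 per unit

At x = 468, invert demand for the buyer price: Pb = (694 − 468)/2 = 113; invert supply for the seller price: Ps = (468 − (-412))/5 = 176.
The subsidy must fill the gap: s = Ps − Pb = 176 − 113 = 63.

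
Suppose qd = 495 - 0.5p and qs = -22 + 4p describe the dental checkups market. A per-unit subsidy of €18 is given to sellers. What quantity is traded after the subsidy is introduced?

Pre-subsidy: 495 - 0.5p = -22 + 4p gives p* = 1034/9, q* = 3938/9.
With the subsidy, sellers receive ps = pb + 18 for each unit, where pb is the price buyers pay.
Supply in terms of pb becomes qs = -22 + 4(pb + 18) = 50 + 4pb. Setting this equal to demand: 495 - 0.5pb = 50 + 4pb, so pb = 890/9.
Sellers receive ps = 890/9 + 18 = 1052/9; q' = 495 − 0.5·(890/9) = 4010/9.

q' = 4010/9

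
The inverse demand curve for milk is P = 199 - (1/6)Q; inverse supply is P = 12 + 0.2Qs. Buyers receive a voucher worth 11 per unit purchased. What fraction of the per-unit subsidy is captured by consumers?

Pre-subsidy: 199 - (1/6)Q = 12 + 0.2Q gives Q* = 510 and P* = 114.
With the rebate, buyers effectively pay Pb = Ps − 11, where Ps is the price sellers receive.
On the curves, Pb = 199 - (1/6)Q and Ps = 12 + 0.2Q; the wedge Ps − Pb = 11 gives 12 + 0.2Q − (199 - (1/6)Q) = 11, so Q' = 540.
Then Pb = 199 − (1/6)·540 = 109 and Ps = 12 + 0.2·540 = 120.
Buyers' price falls by P* − Pb = 114 − 109 = 5; sellers' price rises by Ps − P* = 120 − 114 = 6.
So consumers capture 5/11 = 5/11 of each unit of subsidy.

Consumer share = 5/11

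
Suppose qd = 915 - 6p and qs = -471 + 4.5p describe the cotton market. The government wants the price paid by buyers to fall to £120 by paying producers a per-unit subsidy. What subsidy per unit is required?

Required subsidy s = £28 per unit

At a buyer price of 120, quantity demanded is 915 − 6·120 = 195.
Sellers supply 195 only when they receive ps with -471 + 4.5·ps = 195, i.e. ps = 148.
s = ps − pb = 148 − 120 = 28.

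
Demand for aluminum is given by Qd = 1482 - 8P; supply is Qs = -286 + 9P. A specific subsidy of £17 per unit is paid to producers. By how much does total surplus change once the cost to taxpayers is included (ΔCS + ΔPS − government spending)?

Net change in total surplus = -£612

Pre-subsidy: 1482 - 8P = -286 + 9P gives P* = 104, Q* = 650.
With the subsidy, sellers receive Ps = Pb + 17 for each unit, where Pb is the price buyers pay.
Supply in terms of Pb becomes Qs = -286 + 9(Pb + 17) = -133 + 9Pb. Setting this equal to demand: 1482 - 8Pb = -133 + 9Pb, so Pb = 95.
Sellers receive Ps = 95 + 17 = 112; Q' = 1482 − 8·95 = 722.
ΔCS = ½(650 + 722)(104 − 95) = 6174; ΔPS = ½(650 + 722)(112 − 104) = 5488.
Government spending = 17 × 722 = 12274.
Net change = 6174 + 5488 − 12274 = -612. The loss equals the DWL triangle ½·17·72.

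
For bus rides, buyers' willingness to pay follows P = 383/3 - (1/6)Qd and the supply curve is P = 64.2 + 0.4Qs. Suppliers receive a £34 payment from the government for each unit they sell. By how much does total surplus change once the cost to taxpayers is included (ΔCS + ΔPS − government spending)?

Pre-subsidy: 383/3 - (1/6)Q = 64.2 + 0.4Q gives Q* = 112 and P* = 109.
With the subsidy, sellers receive Ps = Pb + 34 for each unit, where Pb is the price buyers pay.
On the curves, Pb = 383/3 - (1/6)Q and Ps = 64.2 + 0.4Q; the wedge Ps − Pb = 34 gives 64.2 + 0.4Q − (383/3 - (1/6)Q) = 34, so Q' = 172.
Then Pb = 383/3 − (1/6)·172 = 99 and Ps = 64.2 + 0.4·172 = 133.
ΔCS = ½(112 + 172)(109 − 99) = 1420; ΔPS = ½(112 + 172)(133 − 109) = 3408.
Government spending = 34 × 172 = 5848.
Net change = 1420 + 3408 − 5848 = -1020. The loss equals the DWL triangle ½·34·60.

Net change in total surplus = -£1020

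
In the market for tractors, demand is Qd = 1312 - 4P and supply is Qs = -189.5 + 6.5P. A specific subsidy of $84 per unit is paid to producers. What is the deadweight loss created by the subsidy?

Deadweight loss = $8736

Pre-subsidy: 1312 - 4P = -189.5 + 6.5P gives P* = 143, Q* = 740.
With the subsidy, sellers receive Ps = Pb + 84 for each unit, where Pb is the price buyers pay.
Supply in terms of Pb becomes Qs = -189.5 + 6.5(Pb + 84) = 356.5 + 6.5Pb. Setting this equal to demand: 1312 - 4Pb = 356.5 + 6.5Pb, so Pb = 91.
Sellers receive Ps = 91 + 84 = 175; Q' = 1312 − 4·91 = 948.
The subsidy expands output by 948 − 740 = 208 past the efficient level; on those units the gap between marginal cost and willingness to pay runs from 0 up to 84.
DWL = ½ × 84 × 208 = 8736.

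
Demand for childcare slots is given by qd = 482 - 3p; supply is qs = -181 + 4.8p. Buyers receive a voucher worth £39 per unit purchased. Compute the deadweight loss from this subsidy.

Deadweight loss = £1404

Pre-subsidy: 482 - 3p = -181 + 4.8p gives p* = 85, q* = 227.
With the rebate, buyers effectively pay pb = ps − 39, where ps is the price sellers receive.
Demand in terms of ps becomes qd = 482 − 3(ps − 39) = 599 - 3ps. Setting this equal to supply: 599 - 3ps = -181 + 4.8ps, so ps = 100.
Buyers pay pb = 100 − 39 = 61; q' = -181 + 4.8·100 = 299.
The subsidy expands output by 299 − 227 = 72 past the efficient level; on those units the gap between marginal cost and willingness to pay runs from 0 up to 39.
DWL = ½ × 39 × 72 = 1404.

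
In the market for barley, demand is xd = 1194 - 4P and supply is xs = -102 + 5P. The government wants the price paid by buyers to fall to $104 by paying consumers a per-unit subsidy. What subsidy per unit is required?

Required subsidy s = $72 per unit

At a buyer price of 104, quantity demanded is 1194 − 4·104 = 778.
Sellers supply 778 only when they receive Ps with -102 + 5·Ps = 778, i.e. Ps = 176.
s = Ps − Pb = 176 − 104 = 72.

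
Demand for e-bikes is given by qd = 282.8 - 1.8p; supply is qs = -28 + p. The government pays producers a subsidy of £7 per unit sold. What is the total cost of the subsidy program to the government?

Pre-subsidy: 282.8 - 1.8p = -28 + p gives p* = 111, q* = 83.
With the subsidy, sellers receive ps = pb + 7 for each unit, where pb is the price buyers pay.
Supply in terms of pb becomes qs = -28 + 1(pb + 7) = -21 + pb. Setting this equal to demand: 282.8 - 1.8pb = -21 + pb, so pb = 108.5.
Sellers receive ps = 108.5 + 7 = 115.5; q' = 282.8 − 1.8·108.5 = 87.5.
Government outlay = subsidy × quantity = 7 × 87.5 = 612.5.

Government cost = £612.5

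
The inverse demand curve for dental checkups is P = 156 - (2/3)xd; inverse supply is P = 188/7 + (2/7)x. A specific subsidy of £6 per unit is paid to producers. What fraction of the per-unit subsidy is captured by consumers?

Consumer share = 0.7

Pre-subsidy: 156 - (2/3)x = 188/7 + (2/7)x gives x* = 135.6 and P* = 65.6.
With the subsidy, sellers receive Ps = Pb + 6 for each unit, where Pb is the price buyers pay.
On the curves, Pb = 156 - (2/3)x and Ps = 188/7 + (2/7)x; the wedge Ps − Pb = 6 gives 188/7 + (2/7)x − (156 - (2/3)x) = 6, so x' = 141.9.
Then Pb = 156 − (2/3)·141.9 = 61.4 and Ps = 188/7 + (2/7)·141.9 = 67.4.
Buyers' price falls by P* − Pb = 65.6 − 61.4 = 4.2; sellers' price rises by Ps − P* = 67.4 − 65.6 = 1.8.
So consumers capture 4.2/6 = 0.7 of each unit of subsidy.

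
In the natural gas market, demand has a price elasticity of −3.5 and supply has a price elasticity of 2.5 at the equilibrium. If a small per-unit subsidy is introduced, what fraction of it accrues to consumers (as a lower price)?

Consumer share = 5/12

For a small subsidy around the equilibrium, the benefit split depends on the relative slopes, which at a point are proportional to the elasticities.
Buyer share = εs/(εs + |εd|) = 2.5/(2.5 + 3.5) = 5/12; seller share = |εd|/(εs + |εd|) = 7/12.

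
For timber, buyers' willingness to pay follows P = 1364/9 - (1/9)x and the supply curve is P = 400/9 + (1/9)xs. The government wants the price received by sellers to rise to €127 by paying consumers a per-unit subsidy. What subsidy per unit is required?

Required subsidy s = €58 per unit

At a seller price of 127, quantity supplied is -400 + 9·127 = 743.
Buyers absorb 743 only when they pay Pb = 1364/9 − (1/9)·743 = 69.
s = Ps − Pb = 127 − 69 = 58.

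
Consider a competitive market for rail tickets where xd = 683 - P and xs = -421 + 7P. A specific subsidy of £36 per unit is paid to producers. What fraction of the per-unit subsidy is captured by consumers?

Consumer share = 0.875

Pre-subsidy: 683 - P = -421 + 7P gives P* = 138, x* = 545.
With the subsidy, sellers receive Ps = Pb + 36 for each unit, where Pb is the price buyers pay.
Supply in terms of Pb becomes xs = -421 + 7(Pb + 36) = -169 + 7Pb. Setting this equal to demand: 683 - Pb = -169 + 7Pb, so Pb = 106.5.
Sellers receive Ps = 106.5 + 36 = 142.5; x' = 683 − 1·106.5 = 576.5.
Buyers' price falls by P* − Pb = 138 − 106.5 = 31.5; sellers' price rises by Ps − P* = 142.5 − 138 = 4.5.
So consumers capture 31.5/36 = 0.875 of each unit of subsidy.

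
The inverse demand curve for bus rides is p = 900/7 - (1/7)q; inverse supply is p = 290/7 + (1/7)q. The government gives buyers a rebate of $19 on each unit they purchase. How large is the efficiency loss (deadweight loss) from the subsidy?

Pre-subsidy: 900/7 - (1/7)q = 290/7 + (1/7)q gives q* = 305 and p* = 85.
With the rebate, buyers effectively pay pb = ps − 19, where ps is the price sellers receive.
On the curves, pb = 900/7 - (1/7)q and ps = 290/7 + (1/7)q; the wedge ps − pb = 19 gives 290/7 + (1/7)q − (900/7 - (1/7)q) = 19, so q' = 371.5.
Then pb = 900/7 − (1/7)·371.5 = 75.5 and ps = 290/7 + (1/7)·371.5 = 94.5.
The subsidy expands output by 371.5 − 305 = 66.5 past the efficient level; on those units the gap between marginal cost and willingness to pay runs from 0 up to 19.
DWL = ½ × 19 × 66.5 = 631.75.

Deadweight loss = $631.75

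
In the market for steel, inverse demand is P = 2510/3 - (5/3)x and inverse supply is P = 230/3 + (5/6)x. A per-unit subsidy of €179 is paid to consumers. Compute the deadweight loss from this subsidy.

Deadweight loss = €6408.2

Pre-subsidy: 2510/3 - (5/3)x = 230/3 + (5/6)x gives x* = 304 and P* = 330.
With the rebate, buyers effectively pay Pb = Ps − 179, where Ps is the price sellers receive.
On the curves, Pb = 2510/3 - (5/3)x and Ps = 230/3 + (5/6)x; the wedge Ps − Pb = 179 gives 230/3 + (5/6)x − (2510/3 - (5/3)x) = 179, so x' = 375.6.
Then Pb = 2510/3 − (5/3)·375.6 = 632/3 and Ps = 230/3 + (5/6)·375.6 = 1169/3.
The subsidy expands output by 375.6 − 304 = 71.6 past the efficient level; on those units the gap between marginal cost and willingness to pay runs from 0 up to 179.
DWL = ½ × 179 × 71.6 = 6408.2.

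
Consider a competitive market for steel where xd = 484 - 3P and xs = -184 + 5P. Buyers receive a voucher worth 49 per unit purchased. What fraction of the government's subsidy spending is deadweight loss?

DWL / government spending = 735/5206

Pre-subsidy: 484 - 3P = -184 + 5P gives P* = 83.5, x* = 233.5.
With the rebate, buyers effectively pay Pb = Ps − 49, where Ps is the price sellers receive.
Demand in terms of Ps becomes xd = 484 − 3(Ps − 49) = 631 - 3Ps. Setting this equal to supply: 631 - 3Ps = -184 + 5Ps, so Ps = 101.875.
Buyers pay Pb = 101.875 − 49 = 52.875; x' = -184 + 5·101.875 = 325.375.
ΔCS = ½(233.5 + 325.375)(83.5 − 52.875) = 8557.7734375; ΔPS = ½(233.5 + 325.375)(101.875 − 83.5) = 5134.6640625.
Government spending = 49 × 325.375 = 15943.375.
DWL = ½ × 49 × (325.375 − 233.5) = 2250.9375; fraction = 2250.9375 / 15943.375 = 735/5206.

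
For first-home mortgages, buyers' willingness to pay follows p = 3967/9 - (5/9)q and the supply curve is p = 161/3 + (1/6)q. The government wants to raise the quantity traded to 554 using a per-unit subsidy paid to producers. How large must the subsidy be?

At q = 554, from the demand curve buyers pay pb = 3967/9 − (5/9)·554 = 133; from the supply curve sellers need ps = 161/3 + (1/6)·554 = 146.
The subsidy must fill the gap: s = ps − pb = 146 − 133 = 13.

Required subsidy s = 13 per unit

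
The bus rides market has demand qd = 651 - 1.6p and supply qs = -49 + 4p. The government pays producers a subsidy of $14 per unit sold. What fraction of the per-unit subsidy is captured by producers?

Producer share = 2/7

Pre-subsidy: 651 - 1.6p = -49 + 4p gives p* = 125, q* = 451.
With the subsidy, sellers receive ps = pb + 14 for each unit, where pb is the price buyers pay.
Supply in terms of pb becomes qs = -49 + 4(pb + 14) = 7 + 4pb. Setting this equal to demand: 651 - 1.6pb = 7 + 4pb, so pb = 115.
Sellers receive ps = 115 + 14 = 129; q' = 651 − 1.6·115 = 467.
Buyers' price falls by p* − pb = 125 − 115 = 10; sellers' price rises by ps − p* = 129 − 125 = 4.
So producers capture 4/14 = 2/7 of each unit of subsidy.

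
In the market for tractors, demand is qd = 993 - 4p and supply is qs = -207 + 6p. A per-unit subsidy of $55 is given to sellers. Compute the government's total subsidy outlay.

Government cost = $35475

Pre-subsidy: 993 - 4p = -207 + 6p gives p* = 120, q* = 513.
With the subsidy, sellers receive ps = pb + 55 for each unit, where pb is the price buyers pay.
Supply in terms of pb becomes qs = -207 + 6(pb + 55) = 123 + 6pb. Setting this equal to demand: 993 - 4pb = 123 + 6pb, so pb = 87.
Sellers receive ps = 87 + 55 = 142; q' = 993 − 4·87 = 645.
Government outlay = subsidy × quantity = 55 × 645 = 35475.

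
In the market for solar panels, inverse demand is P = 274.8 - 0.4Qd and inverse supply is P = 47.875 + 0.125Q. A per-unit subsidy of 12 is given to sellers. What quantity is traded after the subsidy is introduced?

Q' = 9557/21

Pre-subsidy: 274.8 - 0.4Q = 47.875 + 0.125Q gives Q* = 9077/21 and P* = 2140/21.
With the subsidy, sellers receive Ps = Pb + 12 for each unit, where Pb is the price buyers pay.
On the curves, Pb = 274.8 - 0.4Q and Ps = 47.875 + 0.125Q; the wedge Ps − Pb = 12 gives 47.875 + 0.125Q − (274.8 - 0.4Q) = 12, so Q' = 9557/21.
Then Pb = 274.8 − 0.4·(9557/21) = 1948/21 and Ps = 47.875 + 0.125·(9557/21) = 2200/21.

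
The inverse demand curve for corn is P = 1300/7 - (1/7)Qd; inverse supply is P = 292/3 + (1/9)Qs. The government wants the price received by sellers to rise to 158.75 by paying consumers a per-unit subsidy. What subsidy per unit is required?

Required subsidy s = 52 per unit

At a seller price of 158.75, quantity supplied is -876 + 9·158.75 = 552.75.
Buyers absorb 552.75 only when they pay Pb = 1300/7 − (1/7)·552.75 = 106.75.
s = Ps − Pb = 158.75 − 106.75 = 52.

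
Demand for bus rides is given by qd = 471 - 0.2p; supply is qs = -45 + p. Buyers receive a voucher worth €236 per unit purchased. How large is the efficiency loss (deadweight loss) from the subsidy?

Deadweight loss = 13924/3

Pre-subsidy: 471 - 0.2p = -45 + p gives p* = 430, q* = 385.
With the rebate, buyers effectively pay pb = ps − 236, where ps is the price sellers receive.
Demand in terms of ps becomes qd = 471 − 0.2(ps − 236) = 518.2 - 0.2ps. Setting this equal to supply: 518.2 - 0.2ps = -45 + ps, so ps = 1408/3.
Buyers pay pb = 1408/3 − 236 = 700/3; q' = -45 + 1·(1408/3) = 1273/3.
The subsidy expands output by 1273/3 − 385 = 118/3 past the efficient level; on those units the gap between marginal cost and willingness to pay runs from 0 up to 236.
DWL = ½ × 236 × 118/3 = 13924/3.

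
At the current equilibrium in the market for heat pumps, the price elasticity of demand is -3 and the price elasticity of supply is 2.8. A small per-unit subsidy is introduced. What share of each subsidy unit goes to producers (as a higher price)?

For a small subsidy around the equilibrium, the benefit split depends on the relative slopes, which at a point are proportional to the elasticities.
Buyer share = εs/(εs + |εd|) = 2.8/(2.8 + 3) = 14/29; seller share = |εd|/(εs + |εd|) = 15/29.
So producers capture 15/29 of the subsidy.

Producer share = 15/29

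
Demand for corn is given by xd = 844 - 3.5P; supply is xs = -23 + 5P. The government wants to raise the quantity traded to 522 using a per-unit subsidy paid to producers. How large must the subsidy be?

At x = 522, invert demand for the buyer price: Pb = (844 − 522)/3.5 = 92; invert supply for the seller price: Ps = (522 − (-23))/5 = 109.
The subsidy must fill the gap: s = Ps − Pb = 109 − 92 = 17.

Required subsidy s = 17 per unit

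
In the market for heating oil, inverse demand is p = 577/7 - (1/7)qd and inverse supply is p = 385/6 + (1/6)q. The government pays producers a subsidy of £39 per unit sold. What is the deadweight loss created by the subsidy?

Deadweight loss = £2457

Pre-subsidy: 577/7 - (1/7)q = 385/6 + (1/6)q gives q* = 59 and p* = 74.
With the subsidy, sellers receive ps = pb + 39 for each unit, where pb is the price buyers pay.
On the curves, pb = 577/7 - (1/7)q and ps = 385/6 + (1/6)q; the wedge ps − pb = 39 gives 385/6 + (1/6)q − (577/7 - (1/7)q) = 39, so q' = 185.
Then pb = 577/7 − (1/7)·185 = 56 and ps = 385/6 + (1/6)·185 = 95.
The subsidy expands output by 185 − 59 = 126 past the efficient level; on those units the gap between marginal cost and willingness to pay runs from 0 up to 39.
DWL = ½ × 39 × 126 = 2457.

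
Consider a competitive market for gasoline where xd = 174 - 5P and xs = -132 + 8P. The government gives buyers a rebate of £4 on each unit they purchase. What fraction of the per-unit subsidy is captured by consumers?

Consumer share = 8/13

Pre-subsidy: 174 - 5P = -132 + 8P gives P* = 306/13, x* = 732/13.
With the rebate, buyers effectively pay Pb = Ps − 4, where Ps is the price sellers receive.
Demand in terms of Ps becomes xd = 174 − 5(Ps − 4) = 194 - 5Ps. Setting this equal to supply: 194 - 5Ps = -132 + 8Ps, so Ps = 326/13.
Buyers pay Pb = 326/13 − 4 = 274/13; x' = -132 + 8·(326/13) = 892/13.
Buyers' price falls by P* − Pb = 306/13 − 274/13 = 32/13; sellers' price rises by Ps − P* = 326/13 − 306/13 = 20/13.
So consumers capture (32/13)/4 = 8/13 of each unit of subsidy.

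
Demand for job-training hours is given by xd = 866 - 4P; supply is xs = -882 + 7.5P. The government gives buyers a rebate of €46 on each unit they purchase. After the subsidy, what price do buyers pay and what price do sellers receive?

Buyers pay €122; sellers receive €168

Pre-subsidy: 866 - 4P = -882 + 7.5P gives P* = 152, x* = 258.
With the rebate, buyers effectively pay Pb = Ps − 46, where Ps is the price sellers receive.
Demand in terms of Ps becomes xd = 866 − 4(Ps − 46) = 1050 - 4Ps. Setting this equal to supply: 1050 - 4Ps = -882 + 7.5Ps, so Ps = 168.
Buyers pay Pb = 168 − 46 = 122; x' = -882 + 7.5·168 = 378.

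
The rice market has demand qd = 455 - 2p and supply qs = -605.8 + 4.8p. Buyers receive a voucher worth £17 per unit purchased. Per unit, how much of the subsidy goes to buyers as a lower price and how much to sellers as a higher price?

Buyers gain £12 per unit; sellers gain £5 per unit

Pre-subsidy: 455 - 2p = -605.8 + 4.8p gives p* = 156, q* = 143.
With the rebate, buyers effectively pay pb = ps − 17, where ps is the price sellers receive.
Demand in terms of ps becomes qd = 455 − 2(ps − 17) = 489 - 2ps. Setting this equal to supply: 489 - 2ps = -605.8 + 4.8ps, so ps = 161.
Buyers pay pb = 161 − 17 = 144; q' = -605.8 + 4.8·161 = 167.
Buyers' price falls by p* − pb = 156 − 144 = 12; sellers' price rises by ps − p* = 161 − 156 = 5.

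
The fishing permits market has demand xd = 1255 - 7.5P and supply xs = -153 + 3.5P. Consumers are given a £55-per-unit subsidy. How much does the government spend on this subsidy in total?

Government cost = £23443.75

Pre-subsidy: 1255 - 7.5P = -153 + 3.5P gives P* = 128, x* = 295.
With the rebate, buyers effectively pay Pb = Ps − 55, where Ps is the price sellers receive.
Demand in terms of Ps becomes xd = 1255 − 7.5(Ps − 55) = 1667.5 - 7.5Ps. Setting this equal to supply: 1667.5 - 7.5Ps = -153 + 3.5Ps, so Ps = 165.5.
Buyers pay Pb = 165.5 − 55 = 110.5; x' = -153 + 3.5·165.5 = 426.25.
Government outlay = subsidy × quantity = 55 × 426.25 = 23443.75.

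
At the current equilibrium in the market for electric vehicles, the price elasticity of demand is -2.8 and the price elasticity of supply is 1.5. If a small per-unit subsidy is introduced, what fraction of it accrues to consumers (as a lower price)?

Consumer share = 15/43

For a small subsidy around the equilibrium, the benefit split depends on the relative slopes, which at a point are proportional to the elasticities.
Buyer share = εs/(εs + |εd|) = 1.5/(1.5 + 2.8) = 15/43; seller share = |εd|/(εs + |εd|) = 28/43.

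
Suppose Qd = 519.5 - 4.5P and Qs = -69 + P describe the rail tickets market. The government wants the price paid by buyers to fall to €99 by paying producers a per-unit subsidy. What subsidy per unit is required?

Required subsidy s = €44 per unit

At a buyer price of 99, quantity demanded is 519.5 − 4.5·99 = 74.
Sellers supply 74 only when they receive Ps with -69 + 1·Ps = 74, i.e. Ps = 143.
s = Ps − Pb = 143 − 99 = 44.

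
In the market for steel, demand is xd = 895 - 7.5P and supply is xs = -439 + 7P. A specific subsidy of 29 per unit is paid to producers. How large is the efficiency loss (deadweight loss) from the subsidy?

Pre-subsidy: 895 - 7.5P = -439 + 7P gives P* = 92, x* = 205.
With the subsidy, sellers receive Ps = Pb + 29 for each unit, where Pb is the price buyers pay.
Supply in terms of Pb becomes xs = -439 + 7(Pb + 29) = -236 + 7Pb. Setting this equal to demand: 895 - 7.5Pb = -236 + 7Pb, so Pb = 78.
Sellers receive Ps = 78 + 29 = 107; x' = 895 − 7.5·78 = 310.
The subsidy expands output by 310 − 205 = 105 past the efficient level; on those units the gap between marginal cost and willingness to pay runs from 0 up to 29.
DWL = ½ × 29 × 105 = 1522.5.

Deadweight loss = 1522.5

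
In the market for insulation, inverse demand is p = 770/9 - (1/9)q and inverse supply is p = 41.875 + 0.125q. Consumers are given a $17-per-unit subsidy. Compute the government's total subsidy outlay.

Pre-subsidy: 770/9 - (1/9)q = 41.875 + 0.125q gives q* = 185 and p* = 65.
With the rebate, buyers effectively pay pb = ps − 17, where ps is the price sellers receive.
On the curves, pb = 770/9 - (1/9)q and ps = 41.875 + 0.125q; the wedge ps − pb = 17 gives 41.875 + 0.125q − (770/9 - (1/9)q) = 17, so q' = 257.
Then pb = 770/9 − (1/9)·257 = 57 and ps = 41.875 + 0.125·257 = 74.
Government outlay = subsidy × quantity = 17 × 257 = 4369.

Government cost = $4369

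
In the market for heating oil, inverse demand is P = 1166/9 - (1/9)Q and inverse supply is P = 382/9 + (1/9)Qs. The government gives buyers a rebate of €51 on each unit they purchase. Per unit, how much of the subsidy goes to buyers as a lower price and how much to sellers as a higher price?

Buyers gain €25.5 per unit; sellers gain €25.5 per unit

Pre-subsidy: 1166/9 - (1/9)Q = 382/9 + (1/9)Q gives Q* = 392 and P* = 86.
With the rebate, buyers effectively pay Pb = Ps − 51, where Ps is the price sellers receive.
On the curves, Pb = 1166/9 - (1/9)Q and Ps = 382/9 + (1/9)Q; the wedge Ps − Pb = 51 gives 382/9 + (1/9)Q − (1166/9 - (1/9)Q) = 51, so Q' = 621.5.
Then Pb = 1166/9 − (1/9)·621.5 = 60.5 and Ps = 382/9 + (1/9)·621.5 = 111.5.
Buyers' price falls by P* − Pb = 86 − 60.5 = 25.5; sellers' price rises by Ps − P* = 111.5 − 86 = 25.5.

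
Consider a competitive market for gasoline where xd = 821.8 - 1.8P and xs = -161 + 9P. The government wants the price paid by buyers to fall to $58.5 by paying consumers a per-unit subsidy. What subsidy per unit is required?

Required subsidy s = $39 per unit

At a buyer price of 58.5, quantity demanded is 821.8 − 1.8·58.5 = 716.5.
Sellers supply 716.5 only when they receive Ps with -161 + 9·Ps = 716.5, i.e. Ps = 97.5.
s = Ps − Pb = 97.5 − 58.5 = 39.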